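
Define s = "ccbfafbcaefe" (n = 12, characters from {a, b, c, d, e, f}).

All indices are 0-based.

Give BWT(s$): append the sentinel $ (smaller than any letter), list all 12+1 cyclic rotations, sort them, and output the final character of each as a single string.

rank  rotation       last
    0  $ccbfafbcaefe  e
    1  aefe$ccbfafbc  c
    2  afbcaefe$ccbf  f
    3  bcaefe$ccbfaf  f
    4  bfafbcaefe$cc  c
    5  caefe$ccbfafb  b
    6  cbfafbcaefe$c  c
    7  ccbfafbcaefe$  $
    8  e$ccbfafbcaef  f
    9  efe$ccbfafbca  a
   10  fafbcaefe$ccb  b
   11  fbcaefe$ccbfa  a
   12  fe$ccbfafbcae  e

ecffcbc$fabae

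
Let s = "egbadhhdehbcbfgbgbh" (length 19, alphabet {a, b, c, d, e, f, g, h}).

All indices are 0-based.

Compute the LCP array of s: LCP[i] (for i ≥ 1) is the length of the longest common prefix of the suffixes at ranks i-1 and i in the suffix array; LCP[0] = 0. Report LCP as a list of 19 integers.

sorted suffixes:
  #0 SA[0]=3  'adhhdehbcbfgbgbh'
  #1 SA[1]=2  'badhhdehbcbfgbgbh'
  #2 SA[2]=10  'bcbfgbgbh'
  #3 SA[3]=12  'bfgbgbh'
  #4 SA[4]=15  'bgbh'
  #5 SA[5]=17  'bh'
  #6 SA[6]=11  'cbfgbgbh'
  #7 SA[7]=7  'dehbcbfgbgbh'
  #8 SA[8]=4  'dhhdehbcbfgbgbh'
  #9 SA[9]=0  'egbadhhdehbcbfgbgbh'
  #10 SA[10]=8  'ehbcbfgbgbh'
  #11 SA[11]=13  'fgbgbh'
  #12 SA[12]=1  'gbadhhdehbcbfgbgbh'
  #13 SA[13]=14  'gbgbh'
  #14 SA[14]=16  'gbh'
  #15 SA[15]=18  'h'
  #16 SA[16]=9  'hbcbfgbgbh'
  #17 SA[17]=6  'hdehbcbfgbgbh'
  #18 SA[18]=5  'hhdehbcbfgbgbh'

SA = [3, 2, 10, 12, 15, 17, 11, 7, 4, 0, 8, 13, 1, 14, 16, 18, 9, 6, 5]
[i] adj suffixes → lcp
  [1] 3/2 → 0 ('')
  [2] 2/10 → 1 ('b')
  [3] 10/12 → 1 ('b')
  [4] 12/15 → 1 ('b')
  [5] 15/17 → 1 ('b')
  [6] 17/11 → 0 ('')
  [7] 11/7 → 0 ('')
  [8] 7/4 → 1 ('d')
  [9] 4/0 → 0 ('')
  [10] 0/8 → 1 ('e')
  [11] 8/13 → 0 ('')
  [12] 13/1 → 0 ('')
  [13] 1/14 → 2 ('gb')
  [14] 14/16 → 2 ('gb')
  [15] 16/18 → 0 ('')
  [16] 18/9 → 1 ('h')
  [17] 9/6 → 1 ('h')
  [18] 6/5 → 1 ('h')

[0, 0, 1, 1, 1, 1, 0, 0, 1, 0, 1, 0, 0, 2, 2, 0, 1, 1, 1]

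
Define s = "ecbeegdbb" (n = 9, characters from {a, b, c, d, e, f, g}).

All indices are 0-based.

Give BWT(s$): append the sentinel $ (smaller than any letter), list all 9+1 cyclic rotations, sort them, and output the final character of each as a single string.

rank  rotation    last
    0  $ecbeegdbb  b
    1  b$ecbeegdb  b
    2  bb$ecbeegd  d
    3  beegdbb$ec  c
    4  cbeegdbb$e  e
    5  dbb$ecbeeg  g
    6  ecbeegdbb$  $
    7  eegdbb$ecb  b
    8  egdbb$ecbe  e
    9  gdbb$ecbee  e

bbdceg$bee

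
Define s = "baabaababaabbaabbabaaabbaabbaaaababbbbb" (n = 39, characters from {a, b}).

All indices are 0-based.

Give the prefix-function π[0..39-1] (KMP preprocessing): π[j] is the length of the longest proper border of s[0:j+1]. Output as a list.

[0, 0, 0, 1, 2, 3, 4, 5, 1, 2, 3, 4, 1, 2, 3, 4, 1, 2, 1, 2, 3, 0, 1, 1, 2, 3, 4, 1, 2, 3, 0, 0, 1, 2, 1, 1, 1, 1, 1]

π[0] = 0
j=1 s[j]='a': π[1]=0 (border '')
j=2 s[j]='a': π[2]=0 (border '')
j=3 s[j]='b': π[3]=1 (border 'b')
j=4 s[j]='a': π[4]=2 (border 'ba')
j=5 s[j]='a': π[5]=3 (border 'baa')
j=6 s[j]='b': π[6]=4 (border 'baab')
j=7 s[j]='a': π[7]=5 (border 'baaba')
j=8 s[j]='b': k: 5→2→0; π[8]=1 (border 'b')
j=9 s[j]='a': π[9]=2 (border 'ba')
j=10 s[j]='a': π[10]=3 (border 'baa')
j=11 s[j]='b': π[11]=4 (border 'baab')
j=12 s[j]='b': k: 4→1→0; π[12]=1 (border 'b')
j=13 s[j]='a': π[13]=2 (border 'ba')
j=14 s[j]='a': π[14]=3 (border 'baa')
j=15 s[j]='b': π[15]=4 (border 'baab')
j=16 s[j]='b': k: 4→1→0; π[16]=1 (border 'b')
j=17 s[j]='a': π[17]=2 (border 'ba')
j=18 s[j]='b': k: 2→0; π[18]=1 (border 'b')
j=19 s[j]='a': π[19]=2 (border 'ba')
j=20 s[j]='a': π[20]=3 (border 'baa')
j=21 s[j]='a': k: 3→0; π[21]=0 (border '')
j=22 s[j]='b': π[22]=1 (border 'b')
j=23 s[j]='b': k: 1→0; π[23]=1 (border 'b')
j=24 s[j]='a': π[24]=2 (border 'ba')
j=25 s[j]='a': π[25]=3 (border 'baa')
j=26 s[j]='b': π[26]=4 (border 'baab')
j=27 s[j]='b': k: 4→1→0; π[27]=1 (border 'b')
j=28 s[j]='a': π[28]=2 (border 'ba')
j=29 s[j]='a': π[29]=3 (border 'baa')
j=30 s[j]='a': k: 3→0; π[30]=0 (border '')
j=31 s[j]='a': π[31]=0 (border '')
j=32 s[j]='b': π[32]=1 (border 'b')
j=33 s[j]='a': π[33]=2 (border 'ba')
j=34 s[j]='b': k: 2→0; π[34]=1 (border 'b')
j=35 s[j]='b': k: 1→0; π[35]=1 (border 'b')
j=36 s[j]='b': k: 1→0; π[36]=1 (border 'b')
j=37 s[j]='b': k: 1→0; π[37]=1 (border 'b')
j=38 s[j]='b': k: 1→0; π[38]=1 (border 'b')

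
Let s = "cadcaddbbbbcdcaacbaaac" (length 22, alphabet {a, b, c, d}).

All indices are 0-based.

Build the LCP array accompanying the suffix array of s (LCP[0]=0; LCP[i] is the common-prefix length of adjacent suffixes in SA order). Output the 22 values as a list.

[0, 2, 3, 1, 2, 1, 2, 0, 1, 3, 2, 1, 0, 1, 2, 3, 1, 1, 0, 1, 3, 1]

sorted suffixes:
  #0 SA[0]=18  'aaac'
  #1 SA[1]=19  'aac'
  #2 SA[2]=14  'aacbaaac'
  #3 SA[3]=20  'ac'
  #4 SA[4]=15  'acbaaac'
  #5 SA[5]=1  'adcaddbbbbcdcaacbaaac'
  #6 SA[6]=4  'addbbbbcdcaacbaaac'
  #7 SA[7]=17  'baaac'
  #8 SA[8]=7  'bbbbcdcaacbaaac'
  #9 SA[9]=8  'bbbcdcaacbaaac'
  #10 SA[10]=9  'bbcdcaacbaaac'
  #11 SA[11]=10  'bcdcaacbaaac'
  #12 SA[12]=21  'c'
  #13 SA[13]=13  'caacbaaac'
  #14 SA[14]=0  'cadcaddbbbbcdcaacbaaac'
  #15 SA[15]=3  'caddbbbbcdcaacbaaac'
  #16 SA[16]=16  'cbaaac'
  #17 SA[17]=11  'cdcaacbaaac'
  #18 SA[18]=6  'dbbbbcdcaacbaaac'
  #19 SA[19]=12  'dcaacbaaac'
  #20 SA[20]=2  'dcaddbbbbcdcaacbaaac'
  #21 SA[21]=5  'ddbbbbcdcaacbaaac'

SA = [18, 19, 14, 20, 15, 1, 4, 17, 7, 8, 9, 10, 21, 13, 0, 3, 16, 11, 6, 12, 2, 5]
i: (SA[i-1],SA[i]) lcp shared
  1: (18,19) 2 'aa'
  2: (19,14) 3 'aac'
  3: (14,20) 1 'a'
  4: (20,15) 2 'ac'
  5: (15,1) 1 'a'
  6: (1,4) 2 'ad'
  7: (4,17) 0 ''
  8: (17,7) 1 'b'
  9: (7,8) 3 'bbb'
  10: (8,9) 2 'bb'
  11: (9,10) 1 'b'
  12: (10,21) 0 ''
  13: (21,13) 1 'c'
  14: (13,0) 2 'ca'
  15: (0,3) 3 'cad'
  16: (3,16) 1 'c'
  17: (16,11) 1 'c'
  18: (11,6) 0 ''
  19: (6,12) 1 'd'
  20: (12,2) 3 'dca'
  21: (2,5) 1 'd'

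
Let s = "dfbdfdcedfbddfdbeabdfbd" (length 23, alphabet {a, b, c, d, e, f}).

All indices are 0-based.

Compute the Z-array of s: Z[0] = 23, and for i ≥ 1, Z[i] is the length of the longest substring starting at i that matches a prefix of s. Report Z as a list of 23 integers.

Z[0]=23
i=1: fresh scan; Z[1]=0
i=2: fresh scan; Z[2]=0
i=3: fresh scan; Z[3]=2 extend→box=[3,5)
i=4: min(r-i=1, Z[1]=0)=0; Z[4]=0
i=5: fresh scan; Z[5]=1 extend→box=[5,6)
i=6: fresh scan; Z[6]=0
i=7: fresh scan; Z[7]=0
i=8: fresh scan; Z[8]=4 extend→box=[8,12)
i=9: min(r-i=3, Z[1]=0)=0; Z[9]=0
i=10: min(r-i=2, Z[2]=0)=0; Z[10]=0
i=11: min(r-i=1, Z[3]=2)=1; Z[11]=1
i=12: fresh scan; Z[12]=2 extend→box=[12,14)
i=13: min(r-i=1, Z[1]=0)=0; Z[13]=0
i=14: fresh scan; Z[14]=1 extend→box=[14,15)
i=15: fresh scan; Z[15]=0
i=16: fresh scan; Z[16]=0
i=17: fresh scan; Z[17]=0
i=18: fresh scan; Z[18]=0
i=19: fresh scan; Z[19]=4 extend→box=[19,23)
i=20: min(r-i=3, Z[1]=0)=0; Z[20]=0
i=21: min(r-i=2, Z[2]=0)=0; Z[21]=0
i=22: min(r-i=1, Z[3]=2)=1; Z[22]=1

[23, 0, 0, 2, 0, 1, 0, 0, 4, 0, 0, 1, 2, 0, 1, 0, 0, 0, 0, 4, 0, 0, 1]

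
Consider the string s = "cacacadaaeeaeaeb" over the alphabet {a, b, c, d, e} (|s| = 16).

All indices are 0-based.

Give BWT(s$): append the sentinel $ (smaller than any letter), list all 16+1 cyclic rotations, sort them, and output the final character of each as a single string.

bdccceeae$aaaeaaa

rank  rotation           last
    0  $cacacadaaeeaeaeb  b
    1  aaeeaeaeb$cacacad  d
    2  acacadaaeeaeaeb$c  c
    3  acadaaeeaeaeb$cac  c
    4  adaaeeaeaeb$cacac  c
    5  aeaeb$cacacadaaee  e
    6  aeb$cacacadaaeeae  e
    7  aeeaeaeb$cacacada  a
    8  b$cacacadaaeeaeae  e
    9  cacacadaaeeaeaeb$  $
   10  cacadaaeeaeaeb$ca  a
   11  cadaaeeaeaeb$caca  a
   12  daaeeaeaeb$cacaca  a
   13  eaeaeb$cacacadaae  e
   14  eaeb$cacacadaaeea  a
   15  eb$cacacadaaeeaea  a
   16  eeaeaeb$cacacadaa  a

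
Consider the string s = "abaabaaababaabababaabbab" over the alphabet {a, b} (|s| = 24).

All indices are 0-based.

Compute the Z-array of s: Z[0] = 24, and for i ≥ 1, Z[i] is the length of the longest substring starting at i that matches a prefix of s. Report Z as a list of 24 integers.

[24, 0, 1, 4, 0, 1, 1, 3, 0, 6, 0, 1, 3, 0, 3, 0, 5, 0, 1, 2, 0, 0, 2, 0]

Z[0]=24
i=1: outside box; Z[1]=0
i=2: outside box; Z[2]=1 extend→box=[2,3)
i=3: outside box; Z[3]=4 extend→box=[3,7)
i=4: min(r-i=3, Z[1]=0)=0; Z[4]=0
i=5: min(r-i=2, Z[2]=1)=1; Z[5]=1
i=6: min(r-i=1, Z[3]=4)=1; Z[6]=1
i=7: outside box; Z[7]=3 extend→box=[7,10)
i=8: min(r-i=2, Z[1]=0)=0; Z[8]=0
i=9: min(r-i=1, Z[2]=1)=1; Z[9]=6 extend→box=[9,15)
i=10: min(r-i=5, Z[1]=0)=0; Z[10]=0
i=11: min(r-i=4, Z[2]=1)=1; Z[11]=1
i=12: min(r-i=3, Z[3]=4)=3; Z[12]=3
i=13: min(r-i=2, Z[4]=0)=0; Z[13]=0
i=14: min(r-i=1, Z[5]=1)=1; Z[14]=3 extend→box=[14,17)
i=15: min(r-i=2, Z[1]=0)=0; Z[15]=0
i=16: min(r-i=1, Z[2]=1)=1; Z[16]=5 extend→box=[16,21)
i=17: min(r-i=4, Z[1]=0)=0; Z[17]=0
i=18: min(r-i=3, Z[2]=1)=1; Z[18]=1
i=19: min(r-i=2, Z[3]=4)=2; Z[19]=2
i=20: min(r-i=1, Z[4]=0)=0; Z[20]=0
i=21: outside box; Z[21]=0
i=22: outside box; Z[22]=2 extend→box=[22,24)
i=23: min(r-i=1, Z[1]=0)=0; Z[23]=0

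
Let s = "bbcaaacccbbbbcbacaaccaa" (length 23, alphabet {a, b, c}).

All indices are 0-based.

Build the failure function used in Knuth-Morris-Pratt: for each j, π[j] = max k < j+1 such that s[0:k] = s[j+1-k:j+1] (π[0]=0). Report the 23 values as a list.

π[0] = 0
j=1 s[j]='b': π[1]=1 (border 'b')
j=2 s[j]='c': k: 1→0; π[2]=0 (border '')
j=3 s[j]='a': π[3]=0 (border '')
j=4 s[j]='a': π[4]=0 (border '')
j=5 s[j]='a': π[5]=0 (border '')
j=6 s[j]='c': π[6]=0 (border '')
j=7 s[j]='c': π[7]=0 (border '')
j=8 s[j]='c': π[8]=0 (border '')
j=9 s[j]='b': π[9]=1 (border 'b')
j=10 s[j]='b': π[10]=2 (border 'bb')
j=11 s[j]='b': k: 2→1; π[11]=2 (border 'bb')
j=12 s[j]='b': k: 2→1; π[12]=2 (border 'bb')
j=13 s[j]='c': π[13]=3 (border 'bbc')
j=14 s[j]='b': k: 3→0; π[14]=1 (border 'b')
j=15 s[j]='a': k: 1→0; π[15]=0 (border '')
j=16 s[j]='c': π[16]=0 (border '')
j=17 s[j]='a': π[17]=0 (border '')
j=18 s[j]='a': π[18]=0 (border '')
j=19 s[j]='c': π[19]=0 (border '')
j=20 s[j]='c': π[20]=0 (border '')
j=21 s[j]='a': π[21]=0 (border '')
j=22 s[j]='a': π[22]=0 (border '')

[0, 1, 0, 0, 0, 0, 0, 0, 0, 1, 2, 2, 2, 3, 1, 0, 0, 0, 0, 0, 0, 0, 0]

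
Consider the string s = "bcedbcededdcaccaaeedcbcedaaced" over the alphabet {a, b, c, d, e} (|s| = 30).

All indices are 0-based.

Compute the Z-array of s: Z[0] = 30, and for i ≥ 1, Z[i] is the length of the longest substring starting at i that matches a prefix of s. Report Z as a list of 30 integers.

Z[0]=30
i=1: outside box; Z[1]=0
i=2: outside box; Z[2]=0
i=3: outside box; Z[3]=0
i=4: outside box; Z[4]=4 extend→box=[4,8)
i=5: min(r-i=3, Z[1]=0)=0; Z[5]=0
i=6: min(r-i=2, Z[2]=0)=0; Z[6]=0
i=7: min(r-i=1, Z[3]=0)=0; Z[7]=0
i=8: outside box; Z[8]=0
i=9: outside box; Z[9]=0
i=10: outside box; Z[10]=0
i=11: outside box; Z[11]=0
i=12: outside box; Z[12]=0
i=13: outside box; Z[13]=0
i=14: outside box; Z[14]=0
i=15: outside box; Z[15]=0
i=16: outside box; Z[16]=0
i=17: outside box; Z[17]=0
i=18: outside box; Z[18]=0
i=19: outside box; Z[19]=0
i=20: outside box; Z[20]=0
i=21: outside box; Z[21]=4 extend→box=[21,25)
i=22: min(r-i=3, Z[1]=0)=0; Z[22]=0
i=23: min(r-i=2, Z[2]=0)=0; Z[23]=0
i=24: min(r-i=1, Z[3]=0)=0; Z[24]=0
i=25: outside box; Z[25]=0
i=26: outside box; Z[26]=0
i=27: outside box; Z[27]=0
i=28: outside box; Z[28]=0
i=29: outside box; Z[29]=0

[30, 0, 0, 0, 4, 0, 0, 0, 0, 0, 0, 0, 0, 0, 0, 0, 0, 0, 0, 0, 0, 4, 0, 0, 0, 0, 0, 0, 0, 0]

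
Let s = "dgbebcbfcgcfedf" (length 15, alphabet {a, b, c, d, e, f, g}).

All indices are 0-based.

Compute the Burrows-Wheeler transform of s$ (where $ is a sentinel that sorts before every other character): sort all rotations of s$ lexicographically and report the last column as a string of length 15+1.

rank  rotation          last
    0  $dgbebcbfcgcfedf  f
    1  bcbfcgcfedf$dgbe  e
    2  bebcbfcgcfedf$dg  g
    3  bfcgcfedf$dgbebc  c
    4  cbfcgcfedf$dgbeb  b
    5  cfedf$dgbebcbfcg  g
    6  cgcfedf$dgbebcbf  f
    7  df$dgbebcbfcgcfe  e
    8  dgbebcbfcgcfedf$  $
    9  ebcbfcgcfedf$dgb  b
   10  edf$dgbebcbfcgcf  f
   11  f$dgbebcbfcgcfed  d
   12  fcgcfedf$dgbebcb  b
   13  fedf$dgbebcbfcgc  c
   14  gbebcbfcgcfedf$d  d
   15  gcfedf$dgbebcbfc  c

fegcbgfe$bfdbcdc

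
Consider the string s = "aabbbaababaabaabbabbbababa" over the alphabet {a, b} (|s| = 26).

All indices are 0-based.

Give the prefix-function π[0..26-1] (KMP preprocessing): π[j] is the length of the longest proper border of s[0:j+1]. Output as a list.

π[0] = 0
j=1 s[j]='a': π[1]=1 (border 'a')
j=2 s[j]='b': k: 1→0; π[2]=0 (border '')
j=3 s[j]='b': π[3]=0 (border '')
j=4 s[j]='b': π[4]=0 (border '')
j=5 s[j]='a': π[5]=1 (border 'a')
j=6 s[j]='a': π[6]=2 (border 'aa')
j=7 s[j]='b': π[7]=3 (border 'aab')
j=8 s[j]='a': k: 3→0; π[8]=1 (border 'a')
j=9 s[j]='b': k: 1→0; π[9]=0 (border '')
j=10 s[j]='a': π[10]=1 (border 'a')
j=11 s[j]='a': π[11]=2 (border 'aa')
j=12 s[j]='b': π[12]=3 (border 'aab')
j=13 s[j]='a': k: 3→0; π[13]=1 (border 'a')
j=14 s[j]='a': π[14]=2 (border 'aa')
j=15 s[j]='b': π[15]=3 (border 'aab')
j=16 s[j]='b': π[16]=4 (border 'aabb')
j=17 s[j]='a': k: 4→0; π[17]=1 (border 'a')
j=18 s[j]='b': k: 1→0; π[18]=0 (border '')
j=19 s[j]='b': π[19]=0 (border '')
j=20 s[j]='b': π[20]=0 (border '')
j=21 s[j]='a': π[21]=1 (border 'a')
j=22 s[j]='b': k: 1→0; π[22]=0 (border '')
j=23 s[j]='a': π[23]=1 (border 'a')
j=24 s[j]='b': k: 1→0; π[24]=0 (border '')
j=25 s[j]='a': π[25]=1 (border 'a')

[0, 1, 0, 0, 0, 1, 2, 3, 1, 0, 1, 2, 3, 1, 2, 3, 4, 1, 0, 0, 0, 1, 0, 1, 0, 1]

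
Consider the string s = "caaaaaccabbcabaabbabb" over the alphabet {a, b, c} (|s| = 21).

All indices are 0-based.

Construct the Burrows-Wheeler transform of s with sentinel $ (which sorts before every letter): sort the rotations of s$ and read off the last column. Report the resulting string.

rank  rotation                last
    0  $caaaaaccabbcabaabbabb  b
    1  aaaaaccabbcabaabbabb$c  c
    2  aaaaccabbcabaabbabb$ca  a
    3  aaaccabbcabaabbabb$caa  a
    4  aabbabb$caaaaaccabbcab  b
    5  aaccabbcabaabbabb$caaa  a
    6  abaabbabb$caaaaaccabbc  c
    7  abb$caaaaaccabbcabaabb  b
    8  abbabb$caaaaaccabbcaba  a
    9  abbcabaabbabb$caaaaacc  c
   10  accabbcabaabbabb$caaaa  a
   11  b$caaaaaccabbcabaabbab  b
   12  baabbabb$caaaaaccabbca  a
   13  babb$caaaaaccabbcabaab  b
   14  bb$caaaaaccabbcabaabba  a
   15  bbabb$caaaaaccabbcabaa  a
   16  bbcabaabbabb$caaaaacca  a
   17  bcabaabbabb$caaaaaccab  b
   18  caaaaaccabbcabaabbabb$  $
   19  cabaabbabb$caaaaaccabb  b
   20  cabbcabaabbabb$caaaaac  c
   21  ccabbcabaabbabb$caaaaa  a

bcaabacbacababaaab$bca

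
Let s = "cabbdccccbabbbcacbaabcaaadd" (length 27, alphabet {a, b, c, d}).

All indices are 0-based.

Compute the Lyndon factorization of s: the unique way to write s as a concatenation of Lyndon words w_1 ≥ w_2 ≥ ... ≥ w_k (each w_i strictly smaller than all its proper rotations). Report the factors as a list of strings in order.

["c", "abbdccccb", "abbbcacb", "aabc", "aaadd"]

emit factor 1: 'c' (i=0, period=1)
emit factor 2: 'abbdccccb' (i=1, period=9)
emit factor 3: 'abbbcacb' (i=10, period=8)
emit factor 4: 'aabc' (i=18, period=4)
emit factor 5: 'aaadd' (i=22, period=5)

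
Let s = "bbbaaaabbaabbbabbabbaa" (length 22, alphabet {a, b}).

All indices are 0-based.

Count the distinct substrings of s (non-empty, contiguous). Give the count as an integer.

rank | idx | suffix
   0 |  21 | a
   1 |  20 | aa
   2 |   3 | aaaabbaabbbabbabbaa
   3 |   4 | aaabbaabbbabbabbaa
   4 |   5 | aabbaabbbabbabbaa
   5 |   9 | aabbbabbabbaa
   6 |  17 | abbaa
   7 |   6 | abbaabbbabbabbaa
   8 |  14 | abbabbaa
   9 |  10 | abbbabbabbaa
  10 |  19 | baa
  11 |   2 | baaaabbaabbbabbabbaa
  12 |   8 | baabbbabbabbaa
  13 |  16 | babbaa
  14 |  13 | babbabbaa
  15 |  18 | bbaa
  16 |   1 | bbaaaabbaabbbabbabbaa
  17 |   7 | bbaabbbabbabbaa
  18 |  15 | bbabbaa
  19 |  12 | bbabbabbaa
  20 |   0 | bbbaaaabbaabbbabbabbaa
  21 |  11 | bbbabbabbaa

SA = [21, 20, 3, 4, 5, 9, 17, 6, 14, 10, 19, 2, 8, 16, 13, 18, 1, 7, 15, 12, 0, 11]
rank  pair      lcp
   1  s[21:],s[20:]  1  'a'
   2  s[20:],s[3:]  2  'aa'
   3  s[3:],s[4:]  3  'aaa'
   4  s[4:],s[5:]  2  'aa'
   5  s[5:],s[9:]  4  'aabb'
   6  s[9:],s[17:]  1  'a'
   7  s[17:],s[6:]  5  'abbaa'
   8  s[6:],s[14:]  4  'abba'
   9  s[14:],s[10:]  3  'abb'
  10  s[10:],s[19:]  0  ''
  11  s[19:],s[2:]  3  'baa'
  12  s[2:],s[8:]  3  'baa'
  13  s[8:],s[16:]  2  'ba'
  14  s[16:],s[13:]  5  'babba'
  15  s[13:],s[18:]  1  'b'
  16  s[18:],s[1:]  4  'bbaa'
  17  s[1:],s[7:]  4  'bbaa'
  18  s[7:],s[15:]  3  'bba'
  19  s[15:],s[12:]  6  'bbabba'
  20  s[12:],s[0:]  2  'bb'
  21  s[0:],s[11:]  4  'bbba'

n(n+1)/2 = 22·23/2 = 253
Σ LCP = 0 + 1 + 2 + 3 + 2 + 4 + 1 + 5 + 4 + 3 + 0 + 3 + 3 + 2 + 5 + 1 + 4 + 4 + 3 + 6 + 2 + 4 = 62
distinct = 253 − 62 = 191

191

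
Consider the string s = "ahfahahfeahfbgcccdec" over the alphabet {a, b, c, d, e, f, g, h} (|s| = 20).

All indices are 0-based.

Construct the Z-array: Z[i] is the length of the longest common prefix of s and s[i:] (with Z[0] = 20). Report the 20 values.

Z[0]=20
i=1: fresh scan; Z[1]=0
i=2: fresh scan; Z[2]=0
i=3: fresh scan; Z[3]=2 scan→box=[3,5)
i=4: min(r-i=1, Z[1]=0)=0; Z[4]=0
i=5: fresh scan; Z[5]=3 scan→box=[5,8)
i=6: min(r-i=2, Z[1]=0)=0; Z[6]=0
i=7: min(r-i=1, Z[2]=0)=0; Z[7]=0
i=8: fresh scan; Z[8]=0
i=9: fresh scan; Z[9]=3 scan→box=[9,12)
i=10: min(r-i=2, Z[1]=0)=0; Z[10]=0
i=11: min(r-i=1, Z[2]=0)=0; Z[11]=0
i=12: fresh scan; Z[12]=0
i=13: fresh scan; Z[13]=0
i=14: fresh scan; Z[14]=0
i=15: fresh scan; Z[15]=0
i=16: fresh scan; Z[16]=0
i=17: fresh scan; Z[17]=0
i=18: fresh scan; Z[18]=0
i=19: fresh scan; Z[19]=0

[20, 0, 0, 2, 0, 3, 0, 0, 0, 3, 0, 0, 0, 0, 0, 0, 0, 0, 0, 0]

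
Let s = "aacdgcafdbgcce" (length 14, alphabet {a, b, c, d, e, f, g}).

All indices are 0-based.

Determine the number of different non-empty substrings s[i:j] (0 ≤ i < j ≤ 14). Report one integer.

rank | idx | suffix
   0 |   0 | aacdgcafdbgcce
   1 |   1 | acdgcafdbgcce
   2 |   6 | afdbgcce
   3 |   9 | bgcce
   4 |   5 | cafdbgcce
   5 |  11 | cce
   6 |   2 | cdgcafdbgcce
   7 |  12 | ce
   8 |   8 | dbgcce
   9 |   3 | dgcafdbgcce
  10 |  13 | e
  11 |   7 | fdbgcce
  12 |   4 | gcafdbgcce
  13 |  10 | gcce

SA = [0, 1, 6, 9, 5, 11, 2, 12, 8, 3, 13, 7, 4, 10]
[i] adj suffixes → lcp
  [1] 0/1 → 1 ('a')
  [2] 1/6 → 1 ('a')
  [3] 6/9 → 0 ('')
  [4] 9/5 → 0 ('')
  [5] 5/11 → 1 ('c')
  [6] 11/2 → 1 ('c')
  [7] 2/12 → 1 ('c')
  [8] 12/8 → 0 ('')
  [9] 8/3 → 1 ('d')
  [10] 3/13 → 0 ('')
  [11] 13/7 → 0 ('')
  [12] 7/4 → 0 ('')
  [13] 4/10 → 2 ('gc')

n(n+1)/2 = 14·15/2 = 105
Σ LCP = 0 + 1 + 1 + 0 + 0 + 1 + 1 + 1 + 0 + 1 + 0 + 0 + 0 + 2 = 8
distinct = 105 − 8 = 97

97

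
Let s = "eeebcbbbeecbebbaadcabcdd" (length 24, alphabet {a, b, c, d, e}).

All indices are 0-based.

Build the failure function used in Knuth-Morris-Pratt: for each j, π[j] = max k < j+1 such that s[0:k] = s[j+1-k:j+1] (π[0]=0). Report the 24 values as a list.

[0, 1, 2, 0, 0, 0, 0, 0, 1, 2, 0, 0, 1, 0, 0, 0, 0, 0, 0, 0, 0, 0, 0, 0]

π[0] = 0
j=1 s[j]='e': π[1]=1 (border 'e')
j=2 s[j]='e': π[2]=2 (border 'ee')
j=3 s[j]='b': k: 2→1→0; π[3]=0 (border '')
j=4 s[j]='c': π[4]=0 (border '')
j=5 s[j]='b': π[5]=0 (border '')
j=6 s[j]='b': π[6]=0 (border '')
j=7 s[j]='b': π[7]=0 (border '')
j=8 s[j]='e': π[8]=1 (border 'e')
j=9 s[j]='e': π[9]=2 (border 'ee')
j=10 s[j]='c': k: 2→1→0; π[10]=0 (border '')
j=11 s[j]='b': π[11]=0 (border '')
j=12 s[j]='e': π[12]=1 (border 'e')
j=13 s[j]='b': k: 1→0; π[13]=0 (border '')
j=14 s[j]='b': π[14]=0 (border '')
j=15 s[j]='a': π[15]=0 (border '')
j=16 s[j]='a': π[16]=0 (border '')
j=17 s[j]='d': π[17]=0 (border '')
j=18 s[j]='c': π[18]=0 (border '')
j=19 s[j]='a': π[19]=0 (border '')
j=20 s[j]='b': π[20]=0 (border '')
j=21 s[j]='c': π[21]=0 (border '')
j=22 s[j]='d': π[22]=0 (border '')
j=23 s[j]='d': π[23]=0 (border '')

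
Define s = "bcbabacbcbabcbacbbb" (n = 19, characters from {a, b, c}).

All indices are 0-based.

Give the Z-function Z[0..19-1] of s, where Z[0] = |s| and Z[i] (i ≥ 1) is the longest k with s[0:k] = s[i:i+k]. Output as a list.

[19, 0, 1, 0, 1, 0, 0, 5, 0, 1, 0, 4, 0, 1, 0, 0, 1, 1, 1]

Z[0]=19
i=1: i≥r, start 0; Z[1]=0
i=2: i≥r, start 0; Z[2]=1 grow→box=[2,3)
i=3: i≥r, start 0; Z[3]=0
i=4: i≥r, start 0; Z[4]=1 grow→box=[4,5)
i=5: i≥r, start 0; Z[5]=0
i=6: i≥r, start 0; Z[6]=0
i=7: i≥r, start 0; Z[7]=5 grow→box=[7,12)
i=8: min(r-i=4, Z[1]=0)=0; Z[8]=0
i=9: min(r-i=3, Z[2]=1)=1; Z[9]=1
i=10: min(r-i=2, Z[3]=0)=0; Z[10]=0
i=11: min(r-i=1, Z[4]=1)=1; Z[11]=4 grow→box=[11,15)
i=12: min(r-i=3, Z[1]=0)=0; Z[12]=0
i=13: min(r-i=2, Z[2]=1)=1; Z[13]=1
i=14: min(r-i=1, Z[3]=0)=0; Z[14]=0
i=15: i≥r, start 0; Z[15]=0
i=16: i≥r, start 0; Z[16]=1 grow→box=[16,17)
i=17: i≥r, start 0; Z[17]=1 grow→box=[17,18)
i=18: i≥r, start 0; Z[18]=1 grow→box=[18,19)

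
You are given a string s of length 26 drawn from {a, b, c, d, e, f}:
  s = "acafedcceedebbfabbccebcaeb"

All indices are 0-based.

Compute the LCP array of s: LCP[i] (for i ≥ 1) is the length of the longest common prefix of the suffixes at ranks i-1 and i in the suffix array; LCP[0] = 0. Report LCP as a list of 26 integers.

[0, 1, 1, 1, 0, 1, 2, 1, 2, 1, 0, 2, 1, 3, 1, 2, 0, 1, 0, 2, 2, 1, 2, 1, 0, 1]

rank | idx | suffix
   0 |  15 | abbccebcaeb
   1 |   0 | acafedcceedebbfabbccebcaeb
   2 |  23 | aeb
   3 |   2 | afedcceedebbfabbccebcaeb
   4 |  25 | b
   5 |  16 | bbccebcaeb
   6 |  12 | bbfabbccebcaeb
   7 |  21 | bcaeb
   8 |  17 | bccebcaeb
   9 |  13 | bfabbccebcaeb
  10 |  22 | caeb
  11 |   1 | cafedcceedebbfabbccebcaeb
  12 |  18 | ccebcaeb
  13 |   6 | cceedebbfabbccebcaeb
  14 |  19 | cebcaeb
  15 |   7 | ceedebbfabbccebcaeb
  16 |   5 | dcceedebbfabbccebcaeb
  17 |  10 | debbfabbccebcaeb
  18 |  24 | eb
  19 |  11 | ebbfabbccebcaeb
  20 |  20 | ebcaeb
  21 |   4 | edcceedebbfabbccebcaeb
  22 |   9 | edebbfabbccebcaeb
  23 |   8 | eedebbfabbccebcaeb
  24 |  14 | fabbccebcaeb
  25 |   3 | fedcceedebbfabbccebcaeb

SA = [15, 0, 23, 2, 25, 16, 12, 21, 17, 13, 22, 1, 18, 6, 19, 7, 5, 10, 24, 11, 20, 4, 9, 8, 14, 3]
i: (SA[i-1],SA[i]) lcp shared
  1: (15,0) 1 'a'
  2: (0,23) 1 'a'
  3: (23,2) 1 'a'
  4: (2,25) 0 ''
  5: (25,16) 1 'b'
  6: (16,12) 2 'bb'
  7: (12,21) 1 'b'
  8: (21,17) 2 'bc'
  9: (17,13) 1 'b'
  10: (13,22) 0 ''
  11: (22,1) 2 'ca'
  12: (1,18) 1 'c'
  13: (18,6) 3 'cce'
  14: (6,19) 1 'c'
  15: (19,7) 2 'ce'
  16: (7,5) 0 ''
  17: (5,10) 1 'd'
  18: (10,24) 0 ''
  19: (24,11) 2 'eb'
  20: (11,20) 2 'eb'
  21: (20,4) 1 'e'
  22: (4,9) 2 'ed'
  23: (9,8) 1 'e'
  24: (8,14) 0 ''
  25: (14,3) 1 'f'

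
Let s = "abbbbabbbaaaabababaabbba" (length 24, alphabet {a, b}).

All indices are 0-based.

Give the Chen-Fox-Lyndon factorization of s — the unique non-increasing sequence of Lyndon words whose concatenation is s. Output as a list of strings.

emit factor 1: 'abbbb' (i=0, period=5)
emit factor 2: 'abbb' (i=5, period=4)
emit factor 3: 'aaaabababaabbb' (i=9, period=14)
emit factor 4: 'a' (i=23, period=1)

["abbbb", "abbb", "aaaabababaabbb", "a"]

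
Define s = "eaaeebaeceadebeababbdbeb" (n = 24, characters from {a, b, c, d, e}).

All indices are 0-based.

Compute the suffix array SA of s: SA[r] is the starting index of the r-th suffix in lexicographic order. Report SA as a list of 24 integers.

[1, 15, 17, 10, 6, 2, 23, 16, 5, 18, 19, 13, 21, 8, 20, 11, 0, 14, 9, 22, 4, 12, 7, 3]

rank | idx | suffix
   0 |   1 | aaeebaeceadebeababbdbeb
   1 |  15 | ababbdbeb
   2 |  17 | abbdbeb
   3 |  10 | adebeababbdbeb
   4 |   6 | aeceadebeababbdbeb
   5 |   2 | aeebaeceadebeababbdbeb
   6 |  23 | b
   7 |  16 | babbdbeb
   8 |   5 | baeceadebeababbdbeb
   9 |  18 | bbdbeb
  10 |  19 | bdbeb
  11 |  13 | beababbdbeb
  12 |  21 | beb
  13 |   8 | ceadebeababbdbeb
  14 |  20 | dbeb
  15 |  11 | debeababbdbeb
  16 |   0 | eaaeebaeceadebeababbdbeb
  17 |  14 | eababbdbeb
  18 |   9 | eadebeababbdbeb
  19 |  22 | eb
  20 |   4 | ebaeceadebeababbdbeb
  21 |  12 | ebeababbdbeb
  22 |   7 | eceadebeababbdbeb
  23 |   3 | eebaeceadebeababbdbeb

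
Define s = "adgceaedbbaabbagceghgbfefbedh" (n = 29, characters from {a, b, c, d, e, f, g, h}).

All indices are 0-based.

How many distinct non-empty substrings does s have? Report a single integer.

407

rank | idx | suffix
   0 |  10 | aabbagceghgbfefbedh
   1 |  11 | abbagceghgbfefbedh
   2 |   0 | adgceaedbbaabbagceghgbfefbedh
   3 |   5 | aedbbaabbagceghgbfefbedh
   4 |  14 | agceghgbfefbedh
   5 |   9 | baabbagceghgbfefbedh
   6 |  13 | bagceghgbfefbedh
   7 |   8 | bbaabbagceghgbfefbedh
   8 |  12 | bbagceghgbfefbedh
   9 |  25 | bedh
  10 |  21 | bfefbedh
  11 |   3 | ceaedbbaabbagceghgbfefbedh
  12 |  16 | ceghgbfefbedh
  13 |   7 | dbbaabbagceghgbfefbedh
  14 |   1 | dgceaedbbaabbagceghgbfefbedh
  15 |  27 | dh
  16 |   4 | eaedbbaabbagceghgbfefbedh
  17 |   6 | edbbaabbagceghgbfefbedh
  18 |  26 | edh
  19 |  23 | efbedh
  20 |  17 | eghgbfefbedh
  21 |  24 | fbedh
  22 |  22 | fefbedh
  23 |  20 | gbfefbedh
  24 |   2 | gceaedbbaabbagceghgbfefbedh
  25 |  15 | gceghgbfefbedh
  26 |  18 | ghgbfefbedh
  27 |  28 | h
  28 |  19 | hgbfefbedh

SA = [10, 11, 0, 5, 14, 9, 13, 8, 12, 25, 21, 3, 16, 7, 1, 27, 4, 6, 26, 23, 17, 24, 22, 20, 2, 15, 18, 28, 19]
i: (SA[i-1],SA[i]) lcp shared
  1: (10,11) 1 'a'
  2: (11,0) 1 'a'
  3: (0,5) 1 'a'
  4: (5,14) 1 'a'
  5: (14,9) 0 ''
  6: (9,13) 2 'ba'
  7: (13,8) 1 'b'
  8: (8,12) 3 'bba'
  9: (12,25) 1 'b'
  10: (25,21) 1 'b'
  11: (21,3) 0 ''
  12: (3,16) 2 'ce'
  13: (16,7) 0 ''
  14: (7,1) 1 'd'
  15: (1,27) 1 'd'
  16: (27,4) 0 ''
  17: (4,6) 1 'e'
  18: (6,26) 2 'ed'
  19: (26,23) 1 'e'
  20: (23,17) 1 'e'
  21: (17,24) 0 ''
  22: (24,22) 1 'f'
  23: (22,20) 0 ''
  24: (20,2) 1 'g'
  25: (2,15) 3 'gce'
  26: (15,18) 1 'g'
  27: (18,28) 0 ''
  28: (28,19) 1 'h'

n(n+1)/2 = 29·30/2 = 435
Σ LCP = 0 + 1 + 1 + 1 + 1 + 0 + 2 + 1 + 3 + 1 + 1 + 0 + 2 + 0 + 1 + 1 + 0 + 1 + 2 + 1 + 1 + 0 + 1 + 0 + 1 + 3 + 1 + 0 + 1 = 28
distinct = 435 − 28 = 407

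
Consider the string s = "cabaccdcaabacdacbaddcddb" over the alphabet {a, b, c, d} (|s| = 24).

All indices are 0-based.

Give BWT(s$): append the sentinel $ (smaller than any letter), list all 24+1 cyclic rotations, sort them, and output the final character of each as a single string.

bccadbbbdaacd$aaacdcdcdca

rank  rotation                   last
    0  $cabaccdcaabacdacbaddcddb  b
    1  aabacdacbaddcddb$cabaccdc  c
    2  abaccdcaabacdacbaddcddb$c  c
    3  abacdacbaddcddb$cabaccdca  a
    4  acbaddcddb$cabaccdcaabacd  d
    5  accdcaabacdacbaddcddb$cab  b
    6  acdacbaddcddb$cabaccdcaab  b
    7  addcddb$cabaccdcaabacdacb  b
    8  b$cabaccdcaabacdacbaddcdd  d
    9  baccdcaabacdacbaddcddb$ca  a
   10  bacdacbaddcddb$cabaccdcaa  a
   11  baddcddb$cabaccdcaabacdac  c
   12  caabacdacbaddcddb$cabaccd  d
   13  cabaccdcaabacdacbaddcddb$  $
   14  cbaddcddb$cabaccdcaabacda  a
   15  ccdcaabacdacbaddcddb$caba  a
   16  cdacbaddcddb$cabaccdcaaba  a
   17  cdcaabacdacbaddcddb$cabac  c
   18  cddb$cabaccdcaabacdacbadd  d
   19  dacbaddcddb$cabaccdcaabac  c
   20  db$cabaccdcaabacdacbaddcd  d
   21  dcaabacdacbaddcddb$cabacc  c
   22  dcddb$cabaccdcaabacdacbad  d
   23  ddb$cabaccdcaabacdacbaddc  c
   24  ddcddb$cabaccdcaabacdacba  a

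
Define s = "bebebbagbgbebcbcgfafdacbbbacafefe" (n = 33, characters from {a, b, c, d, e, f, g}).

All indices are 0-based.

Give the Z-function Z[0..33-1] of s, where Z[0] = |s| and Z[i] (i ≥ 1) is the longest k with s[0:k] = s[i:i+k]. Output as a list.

[33, 0, 3, 0, 1, 1, 0, 0, 1, 0, 3, 0, 1, 0, 1, 0, 0, 0, 0, 0, 0, 0, 0, 1, 1, 1, 0, 0, 0, 0, 0, 0, 0]

Z[0]=33
i=1: outside box; Z[1]=0
i=2: outside box; Z[2]=3 grow→box=[2,5)
i=3: min(r-i=2, Z[1]=0)=0; Z[3]=0
i=4: min(r-i=1, Z[2]=3)=1; Z[4]=1
i=5: outside box; Z[5]=1 grow→box=[5,6)
i=6: outside box; Z[6]=0
i=7: outside box; Z[7]=0
i=8: outside box; Z[8]=1 grow→box=[8,9)
i=9: outside box; Z[9]=0
i=10: outside box; Z[10]=3 grow→box=[10,13)
i=11: min(r-i=2, Z[1]=0)=0; Z[11]=0
i=12: min(r-i=1, Z[2]=3)=1; Z[12]=1
i=13: outside box; Z[13]=0
i=14: outside box; Z[14]=1 grow→box=[14,15)
i=15: outside box; Z[15]=0
i=16: outside box; Z[16]=0
i=17: outside box; Z[17]=0
i=18: outside box; Z[18]=0
i=19: outside box; Z[19]=0
i=20: outside box; Z[20]=0
i=21: outside box; Z[21]=0
i=22: outside box; Z[22]=0
i=23: outside box; Z[23]=1 grow→box=[23,24)
i=24: outside box; Z[24]=1 grow→box=[24,25)
i=25: outside box; Z[25]=1 grow→box=[25,26)
i=26: outside box; Z[26]=0
i=27: outside box; Z[27]=0
i=28: outside box; Z[28]=0
i=29: outside box; Z[29]=0
i=30: outside box; Z[30]=0
i=31: outside box; Z[31]=0
i=32: outside box; Z[32]=0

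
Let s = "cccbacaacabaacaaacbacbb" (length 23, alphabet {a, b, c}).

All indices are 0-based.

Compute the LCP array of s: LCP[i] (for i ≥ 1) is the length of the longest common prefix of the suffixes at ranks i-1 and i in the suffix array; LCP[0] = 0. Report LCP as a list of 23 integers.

rank | idx | suffix
   0 |  14 | aaacbacbb
   1 |  11 | aacaaacbacbb
   2 |   6 | aacabaacaaacbacbb
   3 |  15 | aacbacbb
   4 |   9 | abaacaaacbacbb
   5 |  12 | acaaacbacbb
   6 |   4 | acaacabaacaaacbacbb
   7 |   7 | acabaacaaacbacbb
   8 |  16 | acbacbb
   9 |  19 | acbb
  10 |  22 | b
  11 |  10 | baacaaacbacbb
  12 |   3 | bacaacabaacaaacbacbb
  13 |  18 | bacbb
  14 |  21 | bb
  15 |  13 | caaacbacbb
  16 |   5 | caacabaacaaacbacbb
  17 |   8 | cabaacaaacbacbb
  18 |   2 | cbacaacabaacaaacbacbb
  19 |  17 | cbacbb
  20 |  20 | cbb
  21 |   1 | ccbacaacabaacaaacbacbb
  22 |   0 | cccbacaacabaacaaacbacbb

SA = [14, 11, 6, 15, 9, 12, 4, 7, 16, 19, 22, 10, 3, 18, 21, 13, 5, 8, 2, 17, 20, 1, 0]
i: (SA[i-1],SA[i]) lcp shared
  1: (14,11) 2 'aa'
  2: (11,6) 4 'aaca'
  3: (6,15) 3 'aac'
  4: (15,9) 1 'a'
  5: (9,12) 1 'a'
  6: (12,4) 4 'acaa'
  7: (4,7) 3 'aca'
  8: (7,16) 2 'ac'
  9: (16,19) 3 'acb'
  10: (19,22) 0 ''
  11: (22,10) 1 'b'
  12: (10,3) 2 'ba'
  13: (3,18) 3 'bac'
  14: (18,21) 1 'b'
  15: (21,13) 0 ''
  16: (13,5) 3 'caa'
  17: (5,8) 2 'ca'
  18: (8,2) 1 'c'
  19: (2,17) 4 'cbac'
  20: (17,20) 2 'cb'
  21: (20,1) 1 'c'
  22: (1,0) 2 'cc'

[0, 2, 4, 3, 1, 1, 4, 3, 2, 3, 0, 1, 2, 3, 1, 0, 3, 2, 1, 4, 2, 1, 2]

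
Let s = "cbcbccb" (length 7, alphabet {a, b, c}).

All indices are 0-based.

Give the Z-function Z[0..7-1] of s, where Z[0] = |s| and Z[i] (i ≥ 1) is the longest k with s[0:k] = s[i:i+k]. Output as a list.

[7, 0, 3, 0, 1, 2, 0]

Z[0]=7
i=1: i≥r, start 0; Z[1]=0
i=2: i≥r, start 0; Z[2]=3 extend→box=[2,5)
i=3: min(r-i=2, Z[1]=0)=0; Z[3]=0
i=4: min(r-i=1, Z[2]=3)=1; Z[4]=1
i=5: i≥r, start 0; Z[5]=2 extend→box=[5,7)
i=6: min(r-i=1, Z[1]=0)=0; Z[6]=0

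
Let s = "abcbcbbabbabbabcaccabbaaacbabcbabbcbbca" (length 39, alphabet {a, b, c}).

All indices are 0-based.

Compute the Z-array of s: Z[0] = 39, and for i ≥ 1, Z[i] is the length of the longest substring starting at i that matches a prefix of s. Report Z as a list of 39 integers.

[39, 0, 0, 0, 0, 0, 0, 2, 0, 0, 2, 0, 0, 3, 0, 0, 1, 0, 0, 2, 0, 0, 1, 1, 1, 0, 0, 4, 0, 0, 0, 2, 0, 0, 0, 0, 0, 0, 1]

Z[0]=39
i=1: i≥r, start 0; Z[1]=0
i=2: i≥r, start 0; Z[2]=0
i=3: i≥r, start 0; Z[3]=0
i=4: i≥r, start 0; Z[4]=0
i=5: i≥r, start 0; Z[5]=0
i=6: i≥r, start 0; Z[6]=0
i=7: i≥r, start 0; Z[7]=2 scan→box=[7,9)
i=8: min(r-i=1, Z[1]=0)=0; Z[8]=0
i=9: i≥r, start 0; Z[9]=0
i=10: i≥r, start 0; Z[10]=2 scan→box=[10,12)
i=11: min(r-i=1, Z[1]=0)=0; Z[11]=0
i=12: i≥r, start 0; Z[12]=0
i=13: i≥r, start 0; Z[13]=3 scan→box=[13,16)
i=14: min(r-i=2, Z[1]=0)=0; Z[14]=0
i=15: min(r-i=1, Z[2]=0)=0; Z[15]=0
i=16: i≥r, start 0; Z[16]=1 scan→box=[16,17)
i=17: i≥r, start 0; Z[17]=0
i=18: i≥r, start 0; Z[18]=0
i=19: i≥r, start 0; Z[19]=2 scan→box=[19,21)
i=20: min(r-i=1, Z[1]=0)=0; Z[20]=0
i=21: i≥r, start 0; Z[21]=0
i=22: i≥r, start 0; Z[22]=1 scan→box=[22,23)
i=23: i≥r, start 0; Z[23]=1 scan→box=[23,24)
i=24: i≥r, start 0; Z[24]=1 scan→box=[24,25)
i=25: i≥r, start 0; Z[25]=0
i=26: i≥r, start 0; Z[26]=0
i=27: i≥r, start 0; Z[27]=4 scan→box=[27,31)
i=28: min(r-i=3, Z[1]=0)=0; Z[28]=0
i=29: min(r-i=2, Z[2]=0)=0; Z[29]=0
i=30: min(r-i=1, Z[3]=0)=0; Z[30]=0
i=31: i≥r, start 0; Z[31]=2 scan→box=[31,33)
i=32: min(r-i=1, Z[1]=0)=0; Z[32]=0
i=33: i≥r, start 0; Z[33]=0
i=34: i≥r, start 0; Z[34]=0
i=35: i≥r, start 0; Z[35]=0
i=36: i≥r, start 0; Z[36]=0
i=37: i≥r, start 0; Z[37]=0
i=38: i≥r, start 0; Z[38]=1 scan→box=[38,39)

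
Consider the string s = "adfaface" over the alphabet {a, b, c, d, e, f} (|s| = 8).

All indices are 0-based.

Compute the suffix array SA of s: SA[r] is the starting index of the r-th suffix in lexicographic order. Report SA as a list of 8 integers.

[5, 0, 3, 6, 1, 7, 4, 2]

sorted suffixes:
  #0 SA[0]=5  'ace'
  #1 SA[1]=0  'adfaface'
  #2 SA[2]=3  'aface'
  #3 SA[3]=6  'ce'
  #4 SA[4]=1  'dfaface'
  #5 SA[5]=7  'e'
  #6 SA[6]=4  'face'
  #7 SA[7]=2  'faface'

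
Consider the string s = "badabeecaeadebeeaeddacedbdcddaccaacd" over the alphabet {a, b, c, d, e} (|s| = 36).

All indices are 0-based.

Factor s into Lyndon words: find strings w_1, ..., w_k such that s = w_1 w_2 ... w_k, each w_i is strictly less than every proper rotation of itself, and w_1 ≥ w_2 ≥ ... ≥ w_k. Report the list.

["b", "ad", "abeecaeadebeeaeddacedbdcddacc", "aacd"]

emit factor 1: 'b' (i=0, period=1)
emit factor 2: 'ad' (i=1, period=2)
emit factor 3: 'abeecaeadebeeaeddacedbdcddacc' (i=3, period=29)
emit factor 4: 'aacd' (i=32, period=4)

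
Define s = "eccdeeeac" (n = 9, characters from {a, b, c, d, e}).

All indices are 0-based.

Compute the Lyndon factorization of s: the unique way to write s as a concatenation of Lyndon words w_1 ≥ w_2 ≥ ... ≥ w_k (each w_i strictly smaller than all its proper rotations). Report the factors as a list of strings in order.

["e", "ccdeee", "ac"]

emit factor 1: 'e' (i=0, period=1)
emit factor 2: 'ccdeee' (i=1, period=6)
emit factor 3: 'ac' (i=7, period=2)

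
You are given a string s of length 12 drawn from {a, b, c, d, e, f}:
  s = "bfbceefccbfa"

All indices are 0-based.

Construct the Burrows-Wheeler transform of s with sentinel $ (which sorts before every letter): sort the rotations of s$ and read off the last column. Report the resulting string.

rank  rotation       last
    0  $bfbceefccbfa  a
    1  a$bfbceefccbf  f
    2  bceefccbfa$bf  f
    3  bfa$bfbceefcc  c
    4  bfbceefccbfa$  $
    5  cbfa$bfbceefc  c
    6  ccbfa$bfbceef  f
    7  ceefccbfa$bfb  b
    8  eefccbfa$bfbc  c
    9  efccbfa$bfbce  e
   10  fa$bfbceefccb  b
   11  fbceefccbfa$b  b
   12  fccbfa$bfbcee  e

affc$cfbcebbe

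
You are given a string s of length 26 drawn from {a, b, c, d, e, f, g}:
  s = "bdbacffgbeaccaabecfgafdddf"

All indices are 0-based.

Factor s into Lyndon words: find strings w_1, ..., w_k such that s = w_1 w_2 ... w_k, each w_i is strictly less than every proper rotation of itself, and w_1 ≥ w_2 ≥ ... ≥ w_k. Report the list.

emit factor 1: 'bd' (i=0, period=2)
emit factor 2: 'b' (i=2, period=1)
emit factor 3: 'acffgbe' (i=3, period=7)
emit factor 4: 'acc' (i=10, period=3)
emit factor 5: 'aabecfgafdddf' (i=13, period=13)

["bd", "b", "acffgbe", "acc", "aabecfgafdddf"]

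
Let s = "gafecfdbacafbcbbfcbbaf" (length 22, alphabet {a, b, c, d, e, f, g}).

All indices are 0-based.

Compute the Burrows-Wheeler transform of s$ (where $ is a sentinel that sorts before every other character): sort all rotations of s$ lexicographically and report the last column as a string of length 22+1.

rank  rotation                 last
    0  $gafecfdbacafbcbbfcbbaf  f
    1  acafbcbbfcbbaf$gafecfdb  b
    2  af$gafecfdbacafbcbbfcbb  b
    3  afbcbbfcbbaf$gafecfdbac  c
    4  afecfdbacafbcbbfcbbaf$g  g
    5  bacafbcbbfcbbaf$gafecfd  d
    6  baf$gafecfdbacafbcbbfcb  b
    7  bbaf$gafecfdbacafbcbbfc  c
    8  bbfcbbaf$gafecfdbacafbc  c
    9  bcbbfcbbaf$gafecfdbacaf  f
   10  bfcbbaf$gafecfdbacafbcb  b
   11  cafbcbbfcbbaf$gafecfdba  a
   12  cbbaf$gafecfdbacafbcbbf  f
   13  cbbfcbbaf$gafecfdbacafb  b
   14  cfdbacafbcbbfcbbaf$gafe  e
   15  dbacafbcbbfcbbaf$gafecf  f
   16  ecfdbacafbcbbfcbbaf$gaf  f
   17  f$gafecfdbacafbcbbfcbba  a
   18  fbcbbfcbbaf$gafecfdbaca  a
   19  fcbbaf$gafecfdbacafbcbb  b
   20  fdbacafbcbbfcbbaf$gafec  c
   21  fecfdbacafbcbbfcbbaf$ga  a
   22  gafecfdbacafbcbbfcbbaf$  $

fbbcgdbccfbafbeffaabca$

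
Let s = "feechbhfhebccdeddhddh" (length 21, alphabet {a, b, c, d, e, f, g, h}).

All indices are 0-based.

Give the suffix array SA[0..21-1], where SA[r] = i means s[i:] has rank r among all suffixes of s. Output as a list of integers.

[10, 5, 11, 12, 3, 18, 15, 13, 19, 16, 9, 2, 14, 1, 0, 7, 20, 4, 17, 8, 6]

sorted suffixes:
  #0 SA[0]=10  'bccdeddhddh'
  #1 SA[1]=5  'bhfhebccdeddhddh'
  #2 SA[2]=11  'ccdeddhddh'
  #3 SA[3]=12  'cdeddhddh'
  #4 SA[4]=3  'chbhfhebccdeddhddh'
  #5 SA[5]=18  'ddh'
  #6 SA[6]=15  'ddhddh'
  #7 SA[7]=13  'deddhddh'
  #8 SA[8]=19  'dh'
  #9 SA[9]=16  'dhddh'
  #10 SA[10]=9  'ebccdeddhddh'
  #11 SA[11]=2  'echbhfhebccdeddhddh'
  #12 SA[12]=14  'eddhddh'
  #13 SA[13]=1  'eechbhfhebccdeddhddh'
  #14 SA[14]=0  'feechbhfhebccdeddhddh'
  #15 SA[15]=7  'fhebccdeddhddh'
  #16 SA[16]=20  'h'
  #17 SA[17]=4  'hbhfhebccdeddhddh'
  #18 SA[18]=17  'hddh'
  #19 SA[19]=8  'hebccdeddhddh'
  #20 SA[20]=6  'hfhebccdeddhddh'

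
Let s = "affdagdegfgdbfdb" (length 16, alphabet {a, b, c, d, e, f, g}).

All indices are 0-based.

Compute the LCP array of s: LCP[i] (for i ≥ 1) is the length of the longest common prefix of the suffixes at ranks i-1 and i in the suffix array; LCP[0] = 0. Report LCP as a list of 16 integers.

rank | idx | suffix
   0 |   0 | affdagdegfgdbfdb
   1 |   4 | agdegfgdbfdb
   2 |  15 | b
   3 |  12 | bfdb
   4 |   3 | dagdegfgdbfdb
   5 |  14 | db
   6 |  11 | dbfdb
   7 |   6 | degfgdbfdb
   8 |   7 | egfgdbfdb
   9 |   2 | fdagdegfgdbfdb
  10 |  13 | fdb
  11 |   1 | ffdagdegfgdbfdb
  12 |   9 | fgdbfdb
  13 |  10 | gdbfdb
  14 |   5 | gdegfgdbfdb
  15 |   8 | gfgdbfdb

SA = [0, 4, 15, 12, 3, 14, 11, 6, 7, 2, 13, 1, 9, 10, 5, 8]
[i] adj suffixes → lcp
  [1] 0/4 → 1 ('a')
  [2] 4/15 → 0 ('')
  [3] 15/12 → 1 ('b')
  [4] 12/3 → 0 ('')
  [5] 3/14 → 1 ('d')
  [6] 14/11 → 2 ('db')
  [7] 11/6 → 1 ('d')
  [8] 6/7 → 0 ('')
  [9] 7/2 → 0 ('')
  [10] 2/13 → 2 ('fd')
  [11] 13/1 → 1 ('f')
  [12] 1/9 → 1 ('f')
  [13] 9/10 → 0 ('')
  [14] 10/5 → 2 ('gd')
  [15] 5/8 → 1 ('g')

[0, 1, 0, 1, 0, 1, 2, 1, 0, 0, 2, 1, 1, 0, 2, 1]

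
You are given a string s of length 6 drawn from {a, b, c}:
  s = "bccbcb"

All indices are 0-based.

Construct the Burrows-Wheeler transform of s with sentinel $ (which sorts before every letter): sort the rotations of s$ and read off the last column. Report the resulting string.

bcc$bcb

rank  rotation last
    0  $bccbcb  b
    1  b$bccbc  c
    2  bcb$bcc  c
    3  bccbcb$  $
    4  cb$bccb  b
    5  cbcb$bc  c
    6  ccbcb$b  b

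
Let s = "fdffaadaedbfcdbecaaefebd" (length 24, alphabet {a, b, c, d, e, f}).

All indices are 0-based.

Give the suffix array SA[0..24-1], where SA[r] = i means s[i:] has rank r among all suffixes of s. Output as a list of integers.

[4, 17, 5, 7, 18, 22, 14, 10, 16, 12, 23, 6, 13, 9, 1, 21, 15, 8, 19, 3, 11, 0, 20, 2]

sorted suffixes:
  #0 SA[0]=4  'aadaedbfcdbecaaefebd'
  #1 SA[1]=17  'aaefebd'
  #2 SA[2]=5  'adaedbfcdbecaaefebd'
  #3 SA[3]=7  'aedbfcdbecaaefebd'
  #4 SA[4]=18  'aefebd'
  #5 SA[5]=22  'bd'
  #6 SA[6]=14  'becaaefebd'
  #7 SA[7]=10  'bfcdbecaaefebd'
  #8 SA[8]=16  'caaefebd'
  #9 SA[9]=12  'cdbecaaefebd'
  #10 SA[10]=23  'd'
  #11 SA[11]=6  'daedbfcdbecaaefebd'
  #12 SA[12]=13  'dbecaaefebd'
  #13 SA[13]=9  'dbfcdbecaaefebd'
  #14 SA[14]=1  'dffaadaedbfcdbecaaefebd'
  #15 SA[15]=21  'ebd'
  #16 SA[16]=15  'ecaaefebd'
  #17 SA[17]=8  'edbfcdbecaaefebd'
  #18 SA[18]=19  'efebd'
  #19 SA[19]=3  'faadaedbfcdbecaaefebd'
  #20 SA[20]=11  'fcdbecaaefebd'
  #21 SA[21]=0  'fdffaadaedbfcdbecaaefebd'
  #22 SA[22]=20  'febd'
  #23 SA[23]=2  'ffaadaedbfcdbecaaefebd'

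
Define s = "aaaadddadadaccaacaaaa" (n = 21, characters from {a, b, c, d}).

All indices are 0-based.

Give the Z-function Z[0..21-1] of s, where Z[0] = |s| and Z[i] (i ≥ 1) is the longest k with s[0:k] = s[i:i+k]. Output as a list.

[21, 3, 2, 1, 0, 0, 0, 1, 0, 1, 0, 1, 0, 0, 2, 1, 0, 4, 3, 2, 1]

Z[0]=21
i=1: outside box; Z[1]=3 extend→box=[1,4)
i=2: min(r-i=2, Z[1]=3)=2; Z[2]=2
i=3: min(r-i=1, Z[2]=2)=1; Z[3]=1
i=4: outside box; Z[4]=0
i=5: outside box; Z[5]=0
i=6: outside box; Z[6]=0
i=7: outside box; Z[7]=1 extend→box=[7,8)
i=8: outside box; Z[8]=0
i=9: outside box; Z[9]=1 extend→box=[9,10)
i=10: outside box; Z[10]=0
i=11: outside box; Z[11]=1 extend→box=[11,12)
i=12: outside box; Z[12]=0
i=13: outside box; Z[13]=0
i=14: outside box; Z[14]=2 extend→box=[14,16)
i=15: min(r-i=1, Z[1]=3)=1; Z[15]=1
i=16: outside box; Z[16]=0
i=17: outside box; Z[17]=4 extend→box=[17,21)
i=18: min(r-i=3, Z[1]=3)=3; Z[18]=3
i=19: min(r-i=2, Z[2]=2)=2; Z[19]=2
i=20: min(r-i=1, Z[3]=1)=1; Z[20]=1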